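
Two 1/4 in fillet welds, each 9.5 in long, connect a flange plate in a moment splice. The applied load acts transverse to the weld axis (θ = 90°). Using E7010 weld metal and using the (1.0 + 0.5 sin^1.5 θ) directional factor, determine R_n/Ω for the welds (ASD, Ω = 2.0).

E70XX → F_EXX = 70 ksi.
t_e = 0.707 × 0.25 = 0.1767 in; A_we = 0.1767 × 19 = 3.358 in².
Directional factor: 1.0 + 0.5 sin^1.5(90°) = 1.5.
F_nw = 0.6 × 70 × 1.5 = 63 ksi.
R_n/Ω = (63 × 3.358) / 2.0 = 105.8 kip.

R_n/Ω ≈ 106 kip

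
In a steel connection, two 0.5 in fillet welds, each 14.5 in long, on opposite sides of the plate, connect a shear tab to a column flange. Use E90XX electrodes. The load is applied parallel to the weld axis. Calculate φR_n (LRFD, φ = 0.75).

E90XX → F_EXX = 90 ksi.
Effective throat t_e = 0.707 × 0.5 = 0.3535 in.
Total length L = 29 in; A_we = 0.3535 × 29 = 10.25 in².
F_nw = 0.6 F_EXX = 0.6 × 90 = 54 ksi.
φR_n = 0.75 × 54 × 10.25 = 415.2 kip.

φR_n ≈ 415 kip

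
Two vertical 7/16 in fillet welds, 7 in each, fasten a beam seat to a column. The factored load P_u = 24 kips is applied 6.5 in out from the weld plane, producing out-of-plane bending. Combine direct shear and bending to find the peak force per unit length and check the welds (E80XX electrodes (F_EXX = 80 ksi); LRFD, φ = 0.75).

L_w = 2 × 7 = 14 in; section modulus (unit throat) S = 2 × L²/6 = 16.33 in².
Direct shear f_v = P/L_w = 24/14 = 1.714 kip/in.
Moment M = P × e = 24 × 6.5 = 156 kip·in; bending f_b = M/S = 9.551 kip/in.
f_max = √(f_v² + f_b²) = √(1.714² + 9.551²) = 9.704 kip/in.
φr_n = 0.75 × 0.6 × 80 × (0.707 × 0.4375) = 11.14 kip/in → adequate.

f_max ≈ 9.7 kip/in; adequate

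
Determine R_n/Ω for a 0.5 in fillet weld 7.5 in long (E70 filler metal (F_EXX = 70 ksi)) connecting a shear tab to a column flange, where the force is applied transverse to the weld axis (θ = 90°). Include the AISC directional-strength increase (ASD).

t_e = 0.707 × 0.5 = 0.3535 in; A_we = 0.3535 × 7.5 = 2.651 in².
Directional factor: 1.0 + 0.5 sin^1.5(90°) = 1.5.
F_nw = 0.6 × 70 × 1.5 = 63 ksi.
R_n/Ω = (63 × 2.651) / 2.0 = 83.51 kips.

R_n/Ω ≈ 83.5 kips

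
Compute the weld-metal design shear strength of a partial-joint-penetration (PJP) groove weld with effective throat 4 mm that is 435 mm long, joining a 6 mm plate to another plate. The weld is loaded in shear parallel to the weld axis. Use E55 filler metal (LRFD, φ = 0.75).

φR_n ≈ 431 kN

E55XX → F_EXX = 550 MPa.
Effective throat (given) t_e = 4 mm.
A_we = 4 × 435 = 1740 mm².
F_nw = 0.6 F_EXX = 330 MPa.
φR_n = 0.75 × 330 × 1740 × 10⁻³ = 430.7 kN.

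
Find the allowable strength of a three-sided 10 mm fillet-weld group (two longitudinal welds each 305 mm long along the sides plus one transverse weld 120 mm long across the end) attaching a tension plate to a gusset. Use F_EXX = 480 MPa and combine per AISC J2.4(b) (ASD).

R_n/Ω ≈ 743 kN

t_e = 0.707 × 10 = 7.07 mm.
R_nwl = 0.6 × 480 × 7.07 × 610 × 10⁻³ = 1242 kN (longitudinal, 2 welds).
R_nwt = 0.6 × 480 × 7.07 × 120 × 10⁻³ = 244.3 kN (transverse, base value).
(i) R_nwl + R_nwt = 1486 kN; (ii) 0.85 R_nwl + 1.5 R_nwt = 1422 kN.
R_n = max = 1486 kN [governs: (i)]; R_n/Ω = 743.2 kN.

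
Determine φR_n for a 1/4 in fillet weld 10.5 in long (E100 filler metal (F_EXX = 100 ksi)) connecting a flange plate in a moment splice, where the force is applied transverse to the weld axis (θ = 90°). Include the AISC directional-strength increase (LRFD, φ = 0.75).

φR_n ≈ 125 kips

t_e = 0.707 × 0.25 = 0.1767 in; A_we = 0.1767 × 10.5 = 1.856 in².
Directional factor: 1.0 + 0.5 sin^1.5(90°) = 1.5.
F_nw = 0.6 × 100 × 1.5 = 90 ksi.
φR_n = 0.75 × 90 × 1.856 = 125.3 kips.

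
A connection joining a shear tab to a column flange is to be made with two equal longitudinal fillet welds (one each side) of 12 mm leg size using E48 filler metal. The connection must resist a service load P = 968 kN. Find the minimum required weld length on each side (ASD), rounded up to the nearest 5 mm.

E48XX → F_EXX = 480 MPa.
Throat t_e = 0.707 × 12 = 8.484 mm.
r_n/Ω = (0.6 × 480 × 8.484) / 2.0 = 1222 N/mm = 1.222 kN/mm.
L_req = P / (r_n/Ω) = 968 / 1.222 = 792.3 mm total.
Per side: 792.3 / 2 = 396.2 mm.
Round up → use L = 400 mm on each side.

L = 400 mm on each side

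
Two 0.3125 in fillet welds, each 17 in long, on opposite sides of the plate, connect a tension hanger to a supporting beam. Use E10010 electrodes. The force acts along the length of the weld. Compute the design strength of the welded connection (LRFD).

E100XX → F_EXX = 100 ksi.
Effective throat t_e = 0.707 × 0.3125 = 0.2209 in.
Total length L = 34 in; A_we = 0.2209 × 34 = 7.512 in².
F_nw = 0.6 F_EXX = 0.6 × 100 = 60 ksi.
φR_n = 0.75 × 60 × 7.512 = 338 kip.

φR_n ≈ 338 kip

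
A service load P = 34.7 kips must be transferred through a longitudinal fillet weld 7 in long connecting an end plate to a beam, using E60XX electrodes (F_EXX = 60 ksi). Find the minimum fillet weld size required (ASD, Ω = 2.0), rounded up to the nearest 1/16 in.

w = 7/16 in

Total weld length L = 7 in.
Required throat t_e = P × Ω / (0.6 F_EXX × L) = 34.7 × 2.0 / (0.6 × 60 × 7) = 0.2754 in.
Required leg w = t_e / 0.707 = 0.3895 in → use 7/16 in.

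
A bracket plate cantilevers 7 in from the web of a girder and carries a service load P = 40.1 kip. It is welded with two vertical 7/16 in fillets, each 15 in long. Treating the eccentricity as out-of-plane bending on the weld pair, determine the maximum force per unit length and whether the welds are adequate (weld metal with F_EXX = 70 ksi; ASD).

L_w = 2 × 15 = 30 in; section modulus (unit throat) S = 2 × L²/6 = 75 in².
Direct shear f_v = P/L_w = 40.1/30 = 1.337 kip/in.
Moment M = P × e = 40.1 × 7 = 280.7 kip·in; bending f_b = M/S = 3.743 kip/in.
f_max = √(f_v² + f_b²) = √(1.337² + 3.743²) = 3.974 kip/in.
r_n/Ω = (1/2.0) × 0.6 × 70 × (0.707 × 0.4375) = 6.496 kip/in → adequate.

f_max ≈ 3.97 kip/in; adequate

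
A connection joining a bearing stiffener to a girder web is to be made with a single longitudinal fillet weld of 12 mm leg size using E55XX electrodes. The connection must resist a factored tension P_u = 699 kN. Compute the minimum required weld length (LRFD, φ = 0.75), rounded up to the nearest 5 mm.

E55XX → F_EXX = 550 MPa.
Throat t_e = 0.707 × 12 = 8.484 mm.
φr_n = 0.75 × 0.6 × 550 × 8.484 × 10⁻³ = 2.1 kN/mm.
L_req = P_u / φr_n = 699 / 2.1 = 332.9 mm total.
Round up → use L = 335 mm.

L = 335 mm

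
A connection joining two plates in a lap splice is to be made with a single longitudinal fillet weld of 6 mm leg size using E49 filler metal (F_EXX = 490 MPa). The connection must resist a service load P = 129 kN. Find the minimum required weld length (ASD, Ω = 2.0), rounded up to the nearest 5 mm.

L = 210 mm

Throat t_e = 0.707 × 6 = 4.242 mm.
r_n/Ω = (0.6 × 490 × 4.242) / 2.0 = 623.6 N/mm = 0.6236 kN/mm.
L_req = P / (r_n/Ω) = 129 / 0.6236 = 206.9 mm total.
Round up → use L = 210 mm.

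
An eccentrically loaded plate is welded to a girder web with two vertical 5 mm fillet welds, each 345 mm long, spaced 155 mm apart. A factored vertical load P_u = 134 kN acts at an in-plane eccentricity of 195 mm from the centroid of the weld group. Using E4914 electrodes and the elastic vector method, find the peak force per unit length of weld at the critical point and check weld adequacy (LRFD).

f_max ≈ 558 N/mm; adequate

E49XX → F_EXX = 490 MPa.
Total weld length L_w = 690 mm. Treat welds as unit-width lines.
Polar moment about centroid: J = 2[d³/12 + d(b/2)²] = 2[345³/12 + 345×77.5²] = 10990000 mm³.
Direct shear f_v = P/L_w = 134×10³ / 690 = 194.2 N/mm (vertical).
Torsion M = P·e = 134×10³ × 195 = 26130000 N·mm.
Critical point at (x, y) = (77.5, 172.5) from centroid. f_tx = M·y/J = 410.2 N/mm; f_ty = M·x/J = 184.3 N/mm.
Resultant f_max = √[f_tx² + (f_v + f_ty)²] = √[410.2² + (194.2 + 184.3)²] = 558.1 N/mm.
Capacity per unit length: φr_n = 0.75 × 0.6 × 490 × (0.707 × 5) = 779.5 N/mm.
558.1 ≤ 779.5 → adequate.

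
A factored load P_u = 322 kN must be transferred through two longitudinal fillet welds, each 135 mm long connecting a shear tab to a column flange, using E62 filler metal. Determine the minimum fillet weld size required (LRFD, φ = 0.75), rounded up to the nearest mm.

w = 7 mm

E62XX → F_EXX = 620 MPa.
Total weld length L = 270 mm.
Required throat t_e = P_u / (φ × 0.6 F_EXX × L) = 322 / (0.75 × 0.6 × 620 × 270 × 10⁻³) = 4.275 mm.
Required leg w = t_e / 0.707 = 6.046 mm → use 7 mm.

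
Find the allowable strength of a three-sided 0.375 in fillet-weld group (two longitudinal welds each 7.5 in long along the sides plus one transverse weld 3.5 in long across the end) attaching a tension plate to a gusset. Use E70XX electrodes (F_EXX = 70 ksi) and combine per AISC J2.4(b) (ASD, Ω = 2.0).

R_n/Ω ≈ 103 kip

t_e = 0.707 × 0.375 = 0.2651 in.
R_nwl = 0.6 × 70 × 0.2651 × 15 = 167 kip (longitudinal, 2 welds).
R_nwt = 0.6 × 70 × 0.2651 × 3.5 = 38.97 kip (transverse, base value).
(i) R_nwl + R_nwt = 206 kip; (ii) 0.85 R_nwl + 1.5 R_nwt = 200.4 kip.
R_n = max = 206 kip [governs: (i)]; R_n/Ω = 103 kip.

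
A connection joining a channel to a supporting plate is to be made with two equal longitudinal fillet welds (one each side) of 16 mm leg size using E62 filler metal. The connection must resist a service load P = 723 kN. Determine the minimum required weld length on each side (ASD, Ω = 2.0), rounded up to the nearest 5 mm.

E62XX → F_EXX = 620 MPa.
Throat t_e = 0.707 × 16 = 11.31 mm.
r_n/Ω = (0.6 × 620 × 11.31) / 2.0 = 2104 N/mm = 2.104 kN/mm.
L_req = P / (r_n/Ω) = 723 / 2.104 = 343.6 mm total.
Per side: 343.6 / 2 = 171.8 mm.
Round up → use L = 175 mm on each side.

L = 175 mm on each side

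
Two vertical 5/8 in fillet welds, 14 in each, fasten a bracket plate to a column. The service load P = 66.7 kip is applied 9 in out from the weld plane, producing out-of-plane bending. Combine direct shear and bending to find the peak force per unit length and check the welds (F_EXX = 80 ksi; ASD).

L_w = 2 × 14 = 28 in; section modulus (unit throat) S = 2 × L²/6 = 65.33 in².
Direct shear f_v = P/L_w = 66.7/28 = 2.382 kip/in.
Moment M = P × e = 66.7 × 9 = 600.3 kip·in; bending f_b = M/S = 9.188 kip/in.
f_max = √(f_v² + f_b²) = √(2.382² + 9.188²) = 9.492 kip/in.
r_n/Ω = (1/2.0) × 0.6 × 80 × (0.707 × 0.625) = 10.6 kip/in → adequate.

f_max ≈ 9.49 kip/in; adequate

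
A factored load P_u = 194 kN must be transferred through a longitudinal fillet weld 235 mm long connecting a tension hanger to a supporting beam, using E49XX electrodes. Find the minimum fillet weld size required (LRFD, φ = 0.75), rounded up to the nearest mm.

E49XX → F_EXX = 490 MPa.
Total weld length L = 235 mm.
Required throat t_e = P_u / (φ × 0.6 F_EXX × L) = 194 / (0.75 × 0.6 × 490 × 235 × 10⁻³) = 3.744 mm.
Required leg w = t_e / 0.707 = 5.295 mm → use 6 mm.

w = 6 mm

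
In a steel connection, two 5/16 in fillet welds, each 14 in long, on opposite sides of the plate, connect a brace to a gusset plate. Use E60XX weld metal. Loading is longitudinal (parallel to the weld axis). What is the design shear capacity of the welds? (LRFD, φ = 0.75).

φR_n ≈ 167 kips

E60XX → F_EXX = 60 ksi.
Effective throat t_e = 0.707 × 0.3125 = 0.2209 in.
Total length L = 28 in; A_we = 0.2209 × 28 = 6.186 in².
F_nw = 0.6 F_EXX = 0.6 × 60 = 36 ksi.
φR_n = 0.75 × 36 × 6.186 = 167 kips.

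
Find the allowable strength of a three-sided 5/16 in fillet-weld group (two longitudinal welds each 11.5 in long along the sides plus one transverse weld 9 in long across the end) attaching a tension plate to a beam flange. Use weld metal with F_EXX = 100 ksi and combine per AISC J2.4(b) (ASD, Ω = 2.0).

R_n/Ω ≈ 219 kips

t_e = 0.707 × 0.3125 = 0.2209 in.
R_nwl = 0.6 × 100 × 0.2209 × 23 = 304.9 kips (longitudinal, 2 welds).
R_nwt = 0.6 × 100 × 0.2209 × 9 = 119.3 kips (transverse, base value).
(i) R_nwl + R_nwt = 424.2 kips; (ii) 0.85 R_nwl + 1.5 R_nwt = 438.1 kips.
R_n = max = 438.1 kips [governs: (ii)]; R_n/Ω = 219.1 kips.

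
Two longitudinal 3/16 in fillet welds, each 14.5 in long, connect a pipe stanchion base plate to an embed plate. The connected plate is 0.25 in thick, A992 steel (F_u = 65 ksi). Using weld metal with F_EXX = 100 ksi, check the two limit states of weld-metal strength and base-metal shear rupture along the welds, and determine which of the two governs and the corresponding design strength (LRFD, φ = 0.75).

φR_n ≈ 173 kips (weld metal governs)

t_e = 0.707 × 0.1875 = 0.1326 in; L = 29 in.
Weld metal: φR_n = 0.75 × 0.6 × 100 × 0.1326 × 29 = 173 kips.
Base metal (shear rupture): φR_n = 0.75 × 0.6 × 65 × 0.25 × 29 = 212.1 kips.
Governing: weld metal.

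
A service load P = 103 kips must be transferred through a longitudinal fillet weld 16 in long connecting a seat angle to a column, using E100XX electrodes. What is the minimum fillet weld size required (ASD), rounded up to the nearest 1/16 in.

w = 5/16 in

E100XX → F_EXX = 100 ksi.
Total weld length L = 16 in.
Required throat t_e = P × Ω / (0.6 F_EXX × L) = 103 × 2.0 / (0.6 × 100 × 16) = 0.2146 in.
Required leg w = t_e / 0.707 = 0.3035 in → use 5/16 in.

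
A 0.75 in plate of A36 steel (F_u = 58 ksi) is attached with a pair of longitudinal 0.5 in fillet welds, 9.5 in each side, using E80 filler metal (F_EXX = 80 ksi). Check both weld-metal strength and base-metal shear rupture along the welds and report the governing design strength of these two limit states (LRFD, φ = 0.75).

φR_n ≈ 242 kip (weld metal governs)

t_e = 0.707 × 0.5 = 0.3535 in; L = 19 in.
Weld metal: φR_n = 0.75 × 0.6 × 80 × 0.3535 × 19 = 241.8 kip.
Base metal (shear rupture): φR_n = 0.75 × 0.6 × 58 × 0.75 × 19 = 371.9 kip.
Governing: weld metal.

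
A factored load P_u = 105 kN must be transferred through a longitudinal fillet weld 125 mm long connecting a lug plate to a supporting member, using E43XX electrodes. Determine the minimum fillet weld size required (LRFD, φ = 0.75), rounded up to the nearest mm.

E43XX → F_EXX = 430 MPa.
Total weld length L = 125 mm.
Required throat t_e = P_u / (φ × 0.6 F_EXX × L) = 105 / (0.75 × 0.6 × 430 × 125 × 10⁻³) = 4.341 mm.
Required leg w = t_e / 0.707 = 6.14 mm → use 7 mm.

w = 7 mm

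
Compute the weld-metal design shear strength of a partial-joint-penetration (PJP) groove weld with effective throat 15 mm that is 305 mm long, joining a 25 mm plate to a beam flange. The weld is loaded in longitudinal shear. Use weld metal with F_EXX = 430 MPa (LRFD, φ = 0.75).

Effective throat (given) t_e = 15 mm.
A_we = 15 × 305 = 4575 mm².
F_nw = 0.6 F_EXX = 258 MPa.
φR_n = 0.75 × 258 × 4575 × 10⁻³ = 885.3 kN.

φR_n ≈ 885 kN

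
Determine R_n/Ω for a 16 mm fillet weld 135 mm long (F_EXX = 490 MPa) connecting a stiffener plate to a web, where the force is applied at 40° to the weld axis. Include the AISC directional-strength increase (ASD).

t_e = 0.707 × 16 = 11.31 mm; A_we = 11.31 × 135 = 1527 mm².
Directional factor: 1.0 + 0.5 sin^1.5(40°) = 1.258.
F_nw = 0.6 × 490 × 1.258 = 369.8 MPa.
R_n/Ω = (369.8 × 1527) / 2.0 × 10⁻³ = 282.3 kN.

R_n/Ω ≈ 282 kN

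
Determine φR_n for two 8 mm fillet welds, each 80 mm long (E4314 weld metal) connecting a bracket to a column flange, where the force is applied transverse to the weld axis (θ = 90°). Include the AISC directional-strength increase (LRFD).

E43XX → F_EXX = 430 MPa.
t_e = 0.707 × 8 = 5.656 mm; A_we = 5.656 × 160 = 905 mm².
Directional factor: 1.0 + 0.5 sin^1.5(90°) = 1.5.
F_nw = 0.6 × 430 × 1.5 = 387 MPa.
φR_n = 0.75 × 387 × 905 × 10⁻³ = 262.7 kN.

φR_n ≈ 263 kN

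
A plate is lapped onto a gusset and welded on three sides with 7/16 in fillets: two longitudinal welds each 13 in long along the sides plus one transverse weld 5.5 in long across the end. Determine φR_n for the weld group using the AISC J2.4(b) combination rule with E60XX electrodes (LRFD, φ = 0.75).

E60XX → F_EXX = 60 ksi.
t_e = 0.707 × 0.4375 = 0.3093 in.
R_nwl = 0.6 × 60 × 0.3093 × 26 = 289.5 kip (longitudinal, 2 welds).
R_nwt = 0.6 × 60 × 0.3093 × 5.5 = 61.24 kip (transverse, base value).
(i) R_nwl + R_nwt = 350.8 kip; (ii) 0.85 R_nwl + 1.5 R_nwt = 338 kip.
R_n = max = 350.8 kip [governs: (i)]; φR_n = 263.1 kip.

φR_n ≈ 263 kip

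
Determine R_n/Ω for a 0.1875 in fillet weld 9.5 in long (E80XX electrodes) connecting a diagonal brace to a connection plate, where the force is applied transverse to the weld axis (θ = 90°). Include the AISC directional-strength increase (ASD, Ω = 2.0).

E80XX → F_EXX = 80 ksi.
t_e = 0.707 × 0.1875 = 0.1326 in; A_we = 0.1326 × 9.5 = 1.259 in².
Directional factor: 1.0 + 0.5 sin^1.5(90°) = 1.5.
F_nw = 0.6 × 80 × 1.5 = 72 ksi.
R_n/Ω = (72 × 1.259) / 2.0 = 45.34 kips.

R_n/Ω ≈ 45.3 kips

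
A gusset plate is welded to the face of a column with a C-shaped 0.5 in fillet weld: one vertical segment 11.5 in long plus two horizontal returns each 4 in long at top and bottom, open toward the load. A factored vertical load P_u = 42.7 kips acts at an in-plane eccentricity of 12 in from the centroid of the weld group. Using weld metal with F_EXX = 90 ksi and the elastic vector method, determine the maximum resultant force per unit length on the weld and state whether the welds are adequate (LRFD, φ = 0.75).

f_max ≈ 9.26 kip/in; adequate

Total weld length L_w = 19.5 in. Treat welds as unit-width lines.
Centroid: x̄ = 2×4×2 / 19.5 = 0.8205 in from the vertical weld.
Polar moment about centroid: J = I_x + I_y = [11.5³/12 + 2×4×5.75²] + [11.5×0.8205² + 2(4³/12 + 4×1.179²)] = 420.8 in³.
Direct shear f_v = P/L_w = 42.7 / 19.5 = 2.19 kip/in (vertical).
Torsion M = P·e = 42.7 × 12 = 512.4 kip·in.
Critical point at (x, y) = (3.179, 5.75) from centroid. f_tx = M·y/J = 7.002 kip/in; f_ty = M·x/J = 3.872 kip/in.
Resultant f_max = √[f_tx² + (f_v + f_ty)²] = √[7.002² + (2.19 + 3.872)²] = 9.261 kip/in.
Capacity per unit length: φr_n = 0.75 × 0.6 × 90 × (0.707 × 0.5) = 14.32 kip/in.
9.261 ≤ 14.32 → adequate.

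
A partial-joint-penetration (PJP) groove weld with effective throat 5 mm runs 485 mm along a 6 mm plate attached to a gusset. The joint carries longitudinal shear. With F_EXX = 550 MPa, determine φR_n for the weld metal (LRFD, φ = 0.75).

φR_n ≈ 600 kN

Effective throat (given) t_e = 5 mm.
A_we = 5 × 485 = 2425 mm².
F_nw = 0.6 F_EXX = 330 MPa.
φR_n = 0.75 × 330 × 2425 × 10⁻³ = 600.2 kN.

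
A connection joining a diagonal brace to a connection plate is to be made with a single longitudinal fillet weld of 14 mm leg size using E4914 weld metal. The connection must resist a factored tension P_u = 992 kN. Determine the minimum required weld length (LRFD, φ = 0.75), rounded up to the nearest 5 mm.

L = 455 mm

E49XX → F_EXX = 490 MPa.
Throat t_e = 0.707 × 14 = 9.898 mm.
φr_n = 0.75 × 0.6 × 490 × 9.898 × 10⁻³ = 2.183 kN/mm.
L_req = P_u / φr_n = 992 / 2.183 = 454.5 mm total.
Round up → use L = 455 mm.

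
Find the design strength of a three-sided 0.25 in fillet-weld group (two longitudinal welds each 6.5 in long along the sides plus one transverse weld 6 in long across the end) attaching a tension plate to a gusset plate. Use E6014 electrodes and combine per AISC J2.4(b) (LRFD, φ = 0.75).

E60XX → F_EXX = 60 ksi.
t_e = 0.707 × 0.25 = 0.1767 in.
R_nwl = 0.6 × 60 × 0.1767 × 13 = 82.72 kip (longitudinal, 2 welds).
R_nwt = 0.6 × 60 × 0.1767 × 6 = 38.18 kip (transverse, base value).
(i) R_nwl + R_nwt = 120.9 kip; (ii) 0.85 R_nwl + 1.5 R_nwt = 127.6 kip.
R_n = max = 127.6 kip [governs: (ii)]; φR_n = 95.68 kip.

φR_n ≈ 95.7 kip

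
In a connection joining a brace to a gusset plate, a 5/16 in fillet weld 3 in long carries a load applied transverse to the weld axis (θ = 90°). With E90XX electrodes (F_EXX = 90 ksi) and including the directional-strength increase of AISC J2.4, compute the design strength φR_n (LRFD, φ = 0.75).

φR_n ≈ 40.3 kips

t_e = 0.707 × 0.3125 = 0.2209 in; A_we = 0.2209 × 3 = 0.6628 in².
Directional factor: 1.0 + 0.5 sin^1.5(90°) = 1.5.
F_nw = 0.6 × 90 × 1.5 = 81 ksi.
φR_n = 0.75 × 81 × 0.6628 = 40.27 kips.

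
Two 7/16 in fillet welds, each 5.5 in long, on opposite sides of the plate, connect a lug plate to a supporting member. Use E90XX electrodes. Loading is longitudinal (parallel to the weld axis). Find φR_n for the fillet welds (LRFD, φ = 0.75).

φR_n ≈ 138 kips

E90XX → F_EXX = 90 ksi.
Effective throat t_e = 0.707 × 0.4375 = 0.3093 in.
Total length L = 11 in; A_we = 0.3093 × 11 = 3.402 in².
F_nw = 0.6 F_EXX = 0.6 × 90 = 54 ksi.
φR_n = 0.75 × 54 × 3.402 = 137.8 kips.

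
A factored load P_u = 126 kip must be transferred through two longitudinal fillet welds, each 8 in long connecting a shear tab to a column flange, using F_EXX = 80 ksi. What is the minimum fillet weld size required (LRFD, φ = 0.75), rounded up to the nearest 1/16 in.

w = 5/16 in

Total weld length L = 16 in.
Required throat t_e = P_u / (φ × 0.6 F_EXX × L) = 126 / (0.75 × 0.6 × 80 × 16) = 0.2188 in.
Required leg w = t_e / 0.707 = 0.3094 in → use 5/16 in.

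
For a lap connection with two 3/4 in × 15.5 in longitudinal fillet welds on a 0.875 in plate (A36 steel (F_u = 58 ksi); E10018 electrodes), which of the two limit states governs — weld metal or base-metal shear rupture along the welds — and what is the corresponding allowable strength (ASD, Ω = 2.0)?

R_n/Ω ≈ 472 kip (base-metal shear rupture governs)

E100XX → F_EXX = 100 ksi.
t_e = 0.707 × 0.75 = 0.5302 in; L = 31 in.
Weld metal: R_n/Ω = (1/2.0) × 0.6 × 100 × 0.5302 × 31 = 493.1 kip.
Base metal (shear rupture): R_n/Ω = (1/2.0) × 0.6 × 58 × 0.875 × 31 = 472 kip.
Governing: base-metal shear rupture.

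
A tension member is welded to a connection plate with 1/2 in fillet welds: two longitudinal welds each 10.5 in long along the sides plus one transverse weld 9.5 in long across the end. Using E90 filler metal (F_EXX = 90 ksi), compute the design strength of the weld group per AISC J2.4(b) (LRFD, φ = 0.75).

t_e = 0.707 × 0.5 = 0.3535 in.
R_nwl = 0.6 × 90 × 0.3535 × 21 = 400.9 kip (longitudinal, 2 welds).
R_nwt = 0.6 × 90 × 0.3535 × 9.5 = 181.3 kip (transverse, base value).
(i) R_nwl + R_nwt = 582.2 kip; (ii) 0.85 R_nwl + 1.5 R_nwt = 612.8 kip.
R_n = max = 612.8 kip [governs: (ii)]; φR_n = 459.6 kip.

φR_n ≈ 460 kip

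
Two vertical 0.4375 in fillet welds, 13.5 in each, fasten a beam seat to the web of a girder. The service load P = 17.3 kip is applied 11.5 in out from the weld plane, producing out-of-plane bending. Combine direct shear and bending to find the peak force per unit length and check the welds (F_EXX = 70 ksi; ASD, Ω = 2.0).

f_max ≈ 3.34 kip/in; adequate

L_w = 2 × 13.5 = 27 in; section modulus (unit throat) S = 2 × L²/6 = 60.75 in².
Direct shear f_v = P/L_w = 17.3/27 = 0.6407 kip/in.
Moment M = P × e = 17.3 × 11.5 = 198.95 kip·in; bending f_b = M/S = 3.275 kip/in.
f_max = √(f_v² + f_b²) = √(0.6407² + 3.275²) = 3.337 kip/in.
r_n/Ω = (1/2.0) × 0.6 × 70 × (0.707 × 0.4375) = 6.496 kip/in → adequate.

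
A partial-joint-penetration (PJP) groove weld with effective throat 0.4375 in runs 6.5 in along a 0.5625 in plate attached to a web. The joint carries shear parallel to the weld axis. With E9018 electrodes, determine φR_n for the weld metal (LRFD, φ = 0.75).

E90XX → F_EXX = 90 ksi.
Effective throat (given) t_e = 0.4375 in.
A_we = 0.4375 × 6.5 = 2.844 in².
F_nw = 0.6 F_EXX = 54 ksi.
φR_n = 0.75 × 54 × 2.844 = 115.2 kip.

φR_n ≈ 115 kip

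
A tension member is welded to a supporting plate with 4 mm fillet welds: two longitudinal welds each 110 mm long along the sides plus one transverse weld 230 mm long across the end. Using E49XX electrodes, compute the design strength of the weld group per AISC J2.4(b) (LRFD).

E49XX → F_EXX = 490 MPa.
t_e = 0.707 × 4 = 2.828 mm.
R_nwl = 0.6 × 490 × 2.828 × 220 × 10⁻³ = 182.9 kN (longitudinal, 2 welds).
R_nwt = 0.6 × 490 × 2.828 × 230 × 10⁻³ = 191.2 kN (transverse, base value).
(i) R_nwl + R_nwt = 374.1 kN; (ii) 0.85 R_nwl + 1.5 R_nwt = 442.3 kN.
R_n = max = 442.3 kN [governs: (ii)]; φR_n = 331.7 kN.

φR_n ≈ 332 kN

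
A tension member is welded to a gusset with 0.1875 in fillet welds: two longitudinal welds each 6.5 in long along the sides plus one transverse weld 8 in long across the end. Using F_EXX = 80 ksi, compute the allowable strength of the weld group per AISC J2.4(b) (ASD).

t_e = 0.707 × 0.1875 = 0.1326 in.
R_nwl = 0.6 × 80 × 0.1326 × 13 = 82.72 kips (longitudinal, 2 welds).
R_nwt = 0.6 × 80 × 0.1326 × 8 = 50.9 kips (transverse, base value).
(i) R_nwl + R_nwt = 133.6 kips; (ii) 0.85 R_nwl + 1.5 R_nwt = 146.7 kips.
R_n = max = 146.7 kips [governs: (ii)]; R_n/Ω = 73.33 kips.

R_n/Ω ≈ 73.3 kips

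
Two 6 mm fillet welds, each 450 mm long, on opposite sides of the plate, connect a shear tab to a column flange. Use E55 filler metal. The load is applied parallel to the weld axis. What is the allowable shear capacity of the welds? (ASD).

R_n/Ω ≈ 630 kN

E55XX → F_EXX = 550 MPa.
Effective throat t_e = 0.707 × 6 = 4.242 mm.
Total length L = 900 mm; A_we = 4.242 × 900 = 3818 mm².
F_nw = 0.6 F_EXX = 0.6 × 550 = 330 MPa.
R_n = 330 × 3818 × 10⁻³ = 1260 kN; R_n/Ω = 1260/2.0 = 629.9 kN.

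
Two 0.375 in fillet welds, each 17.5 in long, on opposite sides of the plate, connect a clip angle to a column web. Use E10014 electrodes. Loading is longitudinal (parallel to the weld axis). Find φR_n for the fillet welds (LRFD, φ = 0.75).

E100XX → F_EXX = 100 ksi.
Effective throat t_e = 0.707 × 0.375 = 0.2651 in.
Total length L = 35 in; A_we = 0.2651 × 35 = 9.279 in².
F_nw = 0.6 F_EXX = 0.6 × 100 = 60 ksi.
φR_n = 0.75 × 60 × 9.279 = 417.6 kips.

φR_n ≈ 418 kips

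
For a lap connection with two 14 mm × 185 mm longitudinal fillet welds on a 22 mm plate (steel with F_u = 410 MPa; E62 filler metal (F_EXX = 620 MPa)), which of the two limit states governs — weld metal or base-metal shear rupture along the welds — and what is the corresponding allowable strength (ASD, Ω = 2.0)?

t_e = 0.707 × 14 = 9.898 mm; L = 370 mm.
Weld metal: R_n/Ω = (1/2.0) × 0.6 × 620 × 9.898 × 370 × 10⁻³ = 681.2 kN.
Base metal (shear rupture): R_n/Ω = (1/2.0) × 0.6 × 410 × 22 × 370 × 10⁻³ = 1001 kN.
Governing: weld metal.

R_n/Ω ≈ 681 kN (weld metal governs)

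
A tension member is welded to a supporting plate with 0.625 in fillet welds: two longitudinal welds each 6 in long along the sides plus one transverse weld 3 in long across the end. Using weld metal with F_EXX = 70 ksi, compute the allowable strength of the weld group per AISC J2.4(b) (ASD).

R_n/Ω ≈ 139 kips

t_e = 0.707 × 0.625 = 0.4419 in.
R_nwl = 0.6 × 70 × 0.4419 × 12 = 222.7 kips (longitudinal, 2 welds).
R_nwt = 0.6 × 70 × 0.4419 × 3 = 55.68 kips (transverse, base value).
(i) R_nwl + R_nwt = 278.4 kips; (ii) 0.85 R_nwl + 1.5 R_nwt = 272.8 kips.
R_n = max = 278.4 kips [governs: (i)]; R_n/Ω = 139.2 kips.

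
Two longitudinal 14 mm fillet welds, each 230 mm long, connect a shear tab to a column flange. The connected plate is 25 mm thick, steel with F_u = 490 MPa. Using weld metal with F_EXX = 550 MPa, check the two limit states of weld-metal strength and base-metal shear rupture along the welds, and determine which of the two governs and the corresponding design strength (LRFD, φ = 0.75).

φR_n ≈ 1130 kN (weld metal governs)

t_e = 0.707 × 14 = 9.898 mm; L = 460 mm.
Weld metal: φR_n = 0.75 × 0.6 × 550 × 9.898 × 460 × 10⁻³ = 1127 kN.
Base metal (shear rupture): φR_n = 0.75 × 0.6 × 490 × 25 × 460 × 10⁻³ = 2536 kN.
Governing: weld metal.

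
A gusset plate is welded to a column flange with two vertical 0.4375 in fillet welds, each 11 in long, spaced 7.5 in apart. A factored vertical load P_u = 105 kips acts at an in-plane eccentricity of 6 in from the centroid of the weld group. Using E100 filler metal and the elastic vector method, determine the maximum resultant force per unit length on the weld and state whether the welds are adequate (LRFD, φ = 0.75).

E100XX → F_EXX = 100 ksi.
Total weld length L_w = 22 in. Treat welds as unit-width lines.
Polar moment about centroid: J = 2[d³/12 + d(b/2)²] = 2[11³/12 + 11×3.75²] = 531.2 in³.
Direct shear f_v = P/L_w = 105 / 22 = 4.773 kip/in (vertical).
Torsion M = P·e = 105 × 6 = 630 kip·in.
Critical point at (x, y) = (3.75, 5.5) from centroid. f_tx = M·y/J = 6.523 kip/in; f_ty = M·x/J = 4.447 kip/in.
Resultant f_max = √[f_tx² + (f_v + f_ty)²] = √[6.523² + (4.773 + 4.447)²] = 11.29 kip/in.
Capacity per unit length: φr_n = 0.75 × 0.6 × 100 × (0.707 × 0.4375) = 13.92 kip/in.
11.29 ≤ 13.92 → adequate.

f_max ≈ 11.3 kip/in; adequate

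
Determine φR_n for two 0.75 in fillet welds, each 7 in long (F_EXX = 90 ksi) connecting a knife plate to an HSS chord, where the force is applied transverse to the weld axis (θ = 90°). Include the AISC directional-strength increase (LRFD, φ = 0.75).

t_e = 0.707 × 0.75 = 0.5302 in; A_we = 0.5302 × 14 = 7.423 in².
Directional factor: 1.0 + 0.5 sin^1.5(90°) = 1.5.
F_nw = 0.6 × 90 × 1.5 = 81 ksi.
φR_n = 0.75 × 81 × 7.423 = 451 kip.

φR_n ≈ 451 kip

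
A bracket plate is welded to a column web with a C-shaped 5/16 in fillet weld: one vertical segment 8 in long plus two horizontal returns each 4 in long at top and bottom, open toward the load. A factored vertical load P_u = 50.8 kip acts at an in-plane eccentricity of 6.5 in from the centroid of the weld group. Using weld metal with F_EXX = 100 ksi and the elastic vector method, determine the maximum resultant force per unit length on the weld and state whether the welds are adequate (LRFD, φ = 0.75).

Total weld length L_w = 16 in. Treat welds as unit-width lines.
Centroid: x̄ = 2×4×2 / 16 = 1 in from the vertical weld.
Polar moment about centroid: J = I_x + I_y = [8³/12 + 2×4×4²] + [8×1² + 2(4³/12 + 4×1²)] = 197.3 in³.
Direct shear f_v = P/L_w = 50.8 / 16 = 3.175 kip/in (vertical).
Torsion M = P·e = 50.8 × 6.5 = 330.2 kip·in.
Critical point at (x, y) = (3, 4) from centroid. f_tx = M·y/J = 6.693 kip/in; f_ty = M·x/J = 5.02 kip/in.
Resultant f_max = √[f_tx² + (f_v + f_ty)²] = √[6.693² + (3.175 + 5.02)²] = 10.58 kip/in.
Capacity per unit length: φr_n = 0.75 × 0.6 × 100 × (0.707 × 0.3125) = 9.942 kip/in.
10.58 > 9.942 → NOT adequate.

f_max ≈ 10.6 kip/in; NOT adequate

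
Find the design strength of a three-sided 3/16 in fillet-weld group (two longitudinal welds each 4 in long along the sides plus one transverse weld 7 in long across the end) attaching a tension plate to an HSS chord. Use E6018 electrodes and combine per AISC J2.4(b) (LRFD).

E60XX → F_EXX = 60 ksi.
t_e = 0.707 × 0.1875 = 0.1326 in.
R_nwl = 0.6 × 60 × 0.1326 × 8 = 38.18 kip (longitudinal, 2 welds).
R_nwt = 0.6 × 60 × 0.1326 × 7 = 33.41 kip (transverse, base value).
(i) R_nwl + R_nwt = 71.58 kip; (ii) 0.85 R_nwl + 1.5 R_nwt = 82.56 kip.
R_n = max = 82.56 kip [governs: (ii)]; φR_n = 61.92 kip.

φR_n ≈ 61.9 kip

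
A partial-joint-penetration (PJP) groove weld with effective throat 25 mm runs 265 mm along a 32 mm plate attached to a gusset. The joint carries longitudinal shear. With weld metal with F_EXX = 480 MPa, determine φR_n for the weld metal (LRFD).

Effective throat (given) t_e = 25 mm.
A_we = 25 × 265 = 6625 mm².
F_nw = 0.6 F_EXX = 288 MPa.
φR_n = 0.75 × 288 × 6625 × 10⁻³ = 1431 kN.

φR_n ≈ 1430 kN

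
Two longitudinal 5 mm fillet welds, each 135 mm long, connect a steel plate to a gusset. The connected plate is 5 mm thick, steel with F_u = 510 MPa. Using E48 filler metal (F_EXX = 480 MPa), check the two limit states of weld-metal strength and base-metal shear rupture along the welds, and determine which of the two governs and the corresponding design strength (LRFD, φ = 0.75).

t_e = 0.707 × 5 = 3.535 mm; L = 270 mm.
Weld metal: φR_n = 0.75 × 0.6 × 480 × 3.535 × 270 × 10⁻³ = 206.2 kN.
Base metal (shear rupture): φR_n = 0.75 × 0.6 × 510 × 5 × 270 × 10⁻³ = 309.8 kN.
Governing: weld metal.

φR_n ≈ 206 kN (weld metal governs)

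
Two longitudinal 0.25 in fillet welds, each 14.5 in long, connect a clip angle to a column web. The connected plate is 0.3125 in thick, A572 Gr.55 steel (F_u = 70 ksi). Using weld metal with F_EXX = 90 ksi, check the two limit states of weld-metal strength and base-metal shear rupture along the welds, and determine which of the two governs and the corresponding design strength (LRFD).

φR_n ≈ 208 kip (weld metal governs)

t_e = 0.707 × 0.25 = 0.1767 in; L = 29 in.
Weld metal: φR_n = 0.75 × 0.6 × 90 × 0.1767 × 29 = 207.6 kip.
Base metal (shear rupture): φR_n = 0.75 × 0.6 × 70 × 0.3125 × 29 = 285.5 kip.
Governing: weld metal.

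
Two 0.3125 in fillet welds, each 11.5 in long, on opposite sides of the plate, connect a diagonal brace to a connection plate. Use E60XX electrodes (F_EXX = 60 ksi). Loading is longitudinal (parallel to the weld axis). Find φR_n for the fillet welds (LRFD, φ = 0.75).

Effective throat t_e = 0.707 × 0.3125 = 0.2209 in.
Total length L = 23 in; A_we = 0.2209 × 23 = 5.082 in².
F_nw = 0.6 F_EXX = 0.6 × 60 = 36 ksi.
φR_n = 0.75 × 36 × 5.082 = 137.2 kip.

φR_n ≈ 137 kip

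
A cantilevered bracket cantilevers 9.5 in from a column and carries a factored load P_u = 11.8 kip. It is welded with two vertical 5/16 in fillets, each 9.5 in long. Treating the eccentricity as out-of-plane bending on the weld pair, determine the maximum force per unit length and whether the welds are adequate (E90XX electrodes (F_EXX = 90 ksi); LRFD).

L_w = 2 × 9.5 = 19 in; section modulus (unit throat) S = 2 × L²/6 = 30.08 in².
Direct shear f_v = P/L_w = 11.8/19 = 0.6211 kip/in.
Moment M = P × e = 11.8 × 9.5 = 112.1 kip·in; bending f_b = M/S = 3.726 kip/in.
f_max = √(f_v² + f_b²) = √(0.6211² + 3.726²) = 3.778 kip/in.
φr_n = 0.75 × 0.6 × 90 × (0.707 × 0.3125) = 8.948 kip/in → adequate.

f_max ≈ 3.78 kip/in; adequate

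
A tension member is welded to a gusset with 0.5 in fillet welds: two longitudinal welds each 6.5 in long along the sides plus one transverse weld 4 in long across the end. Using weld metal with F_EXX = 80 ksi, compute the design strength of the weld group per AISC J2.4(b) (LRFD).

t_e = 0.707 × 0.5 = 0.3535 in.
R_nwl = 0.6 × 80 × 0.3535 × 13 = 220.6 kips (longitudinal, 2 welds).
R_nwt = 0.6 × 80 × 0.3535 × 4 = 67.87 kips (transverse, base value).
(i) R_nwl + R_nwt = 288.5 kips; (ii) 0.85 R_nwl + 1.5 R_nwt = 289.3 kips.
R_n = max = 289.3 kips [governs: (ii)]; φR_n = 217 kips.

φR_n ≈ 217 kips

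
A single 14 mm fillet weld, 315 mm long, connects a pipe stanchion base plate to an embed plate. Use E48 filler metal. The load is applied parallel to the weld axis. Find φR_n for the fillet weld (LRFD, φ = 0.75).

φR_n ≈ 673 kN

E48XX → F_EXX = 480 MPa.
Effective throat t_e = 0.707 × 14 = 9.898 mm.
Total length L = 315 mm; A_we = 9.898 × 315 = 3118 mm².
F_nw = 0.6 F_EXX = 0.6 × 480 = 288 MPa.
φR_n = 0.75 × 288 × 3118 × 10⁻³ = 673.5 kN.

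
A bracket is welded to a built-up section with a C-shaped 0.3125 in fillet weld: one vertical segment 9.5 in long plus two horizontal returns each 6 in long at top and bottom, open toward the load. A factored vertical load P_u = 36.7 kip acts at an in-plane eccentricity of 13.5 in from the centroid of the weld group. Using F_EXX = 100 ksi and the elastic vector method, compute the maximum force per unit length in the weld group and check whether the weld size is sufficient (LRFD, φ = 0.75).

Total weld length L_w = 21.5 in. Treat welds as unit-width lines.
Centroid: x̄ = 2×6×3 / 21.5 = 1.674 in from the vertical weld.
Polar moment about centroid: J = I_x + I_y = [9.5³/12 + 2×6×4.75²] + [9.5×1.674² + 2(6³/12 + 6×1.326²)] = 425.9 in³.
Direct shear f_v = P/L_w = 36.7 / 21.5 = 1.707 kip/in (vertical).
Torsion M = P·e = 36.7 × 13.5 = 495.45 kip·in.
Critical point at (x, y) = (4.326, 4.75) from centroid. f_tx = M·y/J = 5.525 kip/in; f_ty = M·x/J = 5.032 kip/in.
Resultant f_max = √[f_tx² + (f_v + f_ty)²] = √[5.525² + (1.707 + 5.032)²] = 8.714 kip/in.
Capacity per unit length: φr_n = 0.75 × 0.6 × 100 × (0.707 × 0.3125) = 9.942 kip/in.
8.714 ≤ 9.942 → adequate.

f_max ≈ 8.71 kip/in; adequate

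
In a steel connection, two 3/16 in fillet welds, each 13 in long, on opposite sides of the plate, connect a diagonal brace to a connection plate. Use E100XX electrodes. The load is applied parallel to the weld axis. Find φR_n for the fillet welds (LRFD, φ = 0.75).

E100XX → F_EXX = 100 ksi.
Effective throat t_e = 0.707 × 0.1875 = 0.1326 in.
Total length L = 26 in; A_we = 0.1326 × 26 = 3.447 in².
F_nw = 0.6 F_EXX = 0.6 × 100 = 60 ksi.
φR_n = 0.75 × 60 × 3.447 = 155.1 kip.

φR_n ≈ 155 kip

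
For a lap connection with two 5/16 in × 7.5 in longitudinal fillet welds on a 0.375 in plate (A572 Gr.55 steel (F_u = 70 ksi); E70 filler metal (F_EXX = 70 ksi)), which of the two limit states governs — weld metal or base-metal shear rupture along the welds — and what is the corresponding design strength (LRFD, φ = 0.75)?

t_e = 0.707 × 0.3125 = 0.2209 in; L = 15 in.
Weld metal: φR_n = 0.75 × 0.6 × 70 × 0.2209 × 15 = 104.4 kips.
Base metal (shear rupture): φR_n = 0.75 × 0.6 × 70 × 0.375 × 15 = 177.2 kips.
Governing: weld metal.

φR_n ≈ 104 kips (weld metal governs)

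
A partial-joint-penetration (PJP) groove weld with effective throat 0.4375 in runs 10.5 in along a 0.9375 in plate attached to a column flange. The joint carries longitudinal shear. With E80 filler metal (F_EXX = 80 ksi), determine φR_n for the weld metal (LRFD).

Effective throat (given) t_e = 0.4375 in.
A_we = 0.4375 × 10.5 = 4.594 in².
F_nw = 0.6 F_EXX = 48 ksi.
φR_n = 0.75 × 48 × 4.594 = 165.4 kip.

φR_n ≈ 165 kip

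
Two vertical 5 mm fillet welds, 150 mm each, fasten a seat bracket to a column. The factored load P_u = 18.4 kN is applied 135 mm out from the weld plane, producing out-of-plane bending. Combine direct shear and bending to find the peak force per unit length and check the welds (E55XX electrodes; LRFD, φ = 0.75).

E55XX → F_EXX = 550 MPa.
L_w = 2 × 150 = 300 mm; section modulus (unit throat) S = 2 × L²/6 = 7500 mm².
Direct shear f_v = P/L_w = 18.4×10³/300 = 61.33 N/mm.
Moment M = P × e = 18.4×10³ × 135 = 2484000 N·mm; bending f_b = M/S = 331.2 N/mm.
f_max = √(f_v² + f_b²) = √(61.33² + 331.2²) = 336.8 N/mm.
φr_n = 0.75 × 0.6 × 550 × (0.707 × 5) = 874.9 N/mm → adequate.

f_max ≈ 337 N/mm; adequate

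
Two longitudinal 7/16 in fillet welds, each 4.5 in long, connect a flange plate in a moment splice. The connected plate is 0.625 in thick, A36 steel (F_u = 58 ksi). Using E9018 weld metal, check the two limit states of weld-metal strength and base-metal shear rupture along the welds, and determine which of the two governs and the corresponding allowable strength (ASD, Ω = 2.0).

E90XX → F_EXX = 90 ksi.
t_e = 0.707 × 0.4375 = 0.3093 in; L = 9 in.
Weld metal: R_n/Ω = (1/2.0) × 0.6 × 90 × 0.3093 × 9 = 75.16 kips.
Base metal (shear rupture): R_n/Ω = (1/2.0) × 0.6 × 58 × 0.625 × 9 = 97.88 kips.
Governing: weld metal.

R_n/Ω ≈ 75.2 kips (weld metal governs)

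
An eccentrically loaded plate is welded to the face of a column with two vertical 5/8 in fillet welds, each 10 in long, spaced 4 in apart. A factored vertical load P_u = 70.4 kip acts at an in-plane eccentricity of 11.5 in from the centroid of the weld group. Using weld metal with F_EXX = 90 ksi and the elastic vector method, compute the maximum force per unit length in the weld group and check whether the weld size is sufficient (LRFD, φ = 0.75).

f_max ≈ 19.3 kip/in; NOT adequate

Total weld length L_w = 20 in. Treat welds as unit-width lines.
Polar moment about centroid: J = 2[d³/12 + d(b/2)²] = 2[10³/12 + 10×2²] = 246.7 in³.
Direct shear f_v = P/L_w = 70.4 / 20 = 3.52 kip/in (vertical).
Torsion M = P·e = 70.4 × 11.5 = 809.6 kip·in.
Critical point at (x, y) = (2, 5) from centroid. f_tx = M·y/J = 16.41 kip/in; f_ty = M·x/J = 6.564 kip/in.
Resultant f_max = √[f_tx² + (f_v + f_ty)²] = √[16.41² + (3.52 + 6.564)²] = 19.26 kip/in.
Capacity per unit length: φr_n = 0.75 × 0.6 × 90 × (0.707 × 0.625) = 17.9 kip/in.
19.26 > 17.9 → NOT adequate.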